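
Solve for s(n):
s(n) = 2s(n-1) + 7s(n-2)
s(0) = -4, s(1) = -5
Characteristic equation: x² - 2x - 7 = 0.
Discriminant Δ = (2)² + 4·(7) = 32.
Roots r₁,₂ = (2 ± √32)/2, so r₁ = 1 + 2 \sqrt{2}, r₂ = 1 - 2 \sqrt{2}.
General solution: s(n) = A·r₁^n + B·r₂^n.
From the initial conditions, A + B = -4 and r₁A + r₂B = -5.
Since r₁ - r₂ = √32: A = (-5 - (-4)r₂)/√32 = -2 - \frac{\sqrt{2}}{8}, and B = -4 - A = -2 + \frac{\sqrt{2}}{8}.
So s(n) = \left(-2 - \frac{\sqrt{2}}{8}\right)\left(1 + 2 \sqrt{2}\right)^n + \left(-2 + \frac{\sqrt{2}}{8}\right)\left(1 - 2 \sqrt{2}\right)^n.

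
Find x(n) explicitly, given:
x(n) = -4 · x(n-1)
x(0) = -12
Pure geometric recurrence with ratio -4.
By induction x(n) = x(0) · (-4)^n = - 12 \left(-4\right)^{n}.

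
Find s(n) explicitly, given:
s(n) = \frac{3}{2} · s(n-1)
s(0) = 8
Pure geometric recurrence with ratio \frac{3}{2}.
By induction s(n) = s(0) · (\frac{3}{2})^n = 8 \left(\frac{3}{2}\right)^{n}.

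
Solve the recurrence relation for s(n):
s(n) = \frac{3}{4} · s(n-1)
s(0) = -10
Pure geometric recurrence with ratio \frac{3}{4}.
By induction s(n) = s(0) · (\frac{3}{4})^n = - 10 \left(\frac{3}{4}\right)^{n}.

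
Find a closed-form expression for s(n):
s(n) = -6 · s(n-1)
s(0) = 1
Pure geometric recurrence with ratio -6.
By induction s(n) = s(0) · (-6)^n = \left(-6\right)^{n}.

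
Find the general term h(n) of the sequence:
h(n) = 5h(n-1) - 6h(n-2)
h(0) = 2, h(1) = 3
Characteristic equation: x² - 5x + 6 = 0, which factors as (x - (2))(x - (3)) = 0.
Roots r₁ = 2, r₂ = 3 (distinct).
General solution: h(n) = A·(2)^n + B·(3)^n.
From h(0) = 2: A + B = 2.
From h(1) = 3: 2A + 3B = 3.
Solving: A = 3, B = -1.
So h(n) = 3 \cdot 2^{n} - 3^{n}.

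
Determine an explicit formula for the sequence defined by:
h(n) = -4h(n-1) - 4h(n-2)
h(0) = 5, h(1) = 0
Characteristic equation: x² + 4x + 4 = 0, which is (x - (-2))².
Repeated root r = -2.
General solution: h(n) = (A + Bn)·(-2)^n.
From h(0) = 5: A = 5.
From h(1) = 0: (A + B)·(-2) = 0 ⇒ B = -5.
So h(n) = \left(5 - 5 n\right) \cdot (-2)^n.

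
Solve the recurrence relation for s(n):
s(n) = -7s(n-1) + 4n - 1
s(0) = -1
First-order linear with linear forcing.
Homogeneous solution: s_h(n) = A·(-7)^n.
Try particular s_p(n) = pn + q. Substituting:
  pn + q = -7(p(n-1) + q) + 4n - 1.
Matching the n-coefficient: p = -7p + 4 ⇒ p = \frac{1}{2}.
Matching constants: q = 7p - 7q - 1 ⇒ q = \frac{5}{16}.
General: s(n) = A·(-7)^n + \frac{n}{2} + \frac{5}{16}.
Apply s(0) = -1: A + \frac{5}{16} = -1 ⇒ A = - \frac{21}{16}.
So s(n) = - \frac{21 \left(-7\right)^{n}}{16} + \frac{n}{2} + \frac{5}{16}.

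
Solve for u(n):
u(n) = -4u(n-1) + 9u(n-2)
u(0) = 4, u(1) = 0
Characteristic equation: x² + 4x - 9 = 0.
Discriminant Δ = (-4)² + 4·(9) = 52.
Roots r₁,₂ = (-4 ± √52)/2, so r₁ = -2 + \sqrt{13}, r₂ = - \sqrt{13} - 2.
General solution: u(n) = A·r₁^n + B·r₂^n.
From the initial conditions, A + B = 4 and r₁A + r₂B = 0.
Since r₁ - r₂ = √52: A = (0 - (4)r₂)/√52 = \frac{4 \sqrt{13}}{13} + 2, and B = 4 - A = 2 - \frac{4 \sqrt{13}}{13}.
So u(n) = \left(\frac{4 \sqrt{13}}{13} + 2\right)\left(-2 + \sqrt{13}\right)^n + \left(2 - \frac{4 \sqrt{13}}{13}\right)\left(- \sqrt{13} - 2\right)^n.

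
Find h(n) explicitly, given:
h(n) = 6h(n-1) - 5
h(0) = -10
First-order linear non-homogeneous.
Homogeneous solution: h_h(n) = A·(6)^n.
Try constant particular solution h_p = K: K = 6K - 5 ⇒ K = 1.
General: h(n) = A·(6)^n + 1.
Apply h(0) = -10: A + 1 = -10 ⇒ A = -11.
So h(n) = 1 - 11 \cdot 6^{n}.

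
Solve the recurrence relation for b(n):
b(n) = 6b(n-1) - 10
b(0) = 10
First-order linear non-homogeneous.
Homogeneous solution: b_h(n) = A·(6)^n.
Try constant particular solution b_p = K: K = 6K - 10 ⇒ K = 2.
General: b(n) = A·(6)^n + 2.
Apply b(0) = 10: A + 2 = 10 ⇒ A = 8.
So b(n) = 8 \cdot 6^{n} + 2.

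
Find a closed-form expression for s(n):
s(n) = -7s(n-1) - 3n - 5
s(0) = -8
First-order linear with linear forcing.
Homogeneous solution: s_h(n) = A·(-7)^n.
Try particular s_p(n) = pn + q. Substituting:
  pn + q = -7(p(n-1) + q) - 3n - 5.
Matching the n-coefficient: p = -7p - 3 ⇒ p = - \frac{3}{8}.
Matching constants: q = 7p - 7q - 5 ⇒ q = - \frac{61}{64}.
General: s(n) = A·(-7)^n - \frac{3 n}{8} - \frac{61}{64}.
Apply s(0) = -8: A - \frac{61}{64} = -8 ⇒ A = - \frac{451}{64}.
So s(n) = - \frac{451 \left(-7\right)^{n}}{64} - \frac{3 n}{8} - \frac{61}{64}.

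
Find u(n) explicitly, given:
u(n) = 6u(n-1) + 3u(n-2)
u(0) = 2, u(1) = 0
Characteristic equation: x² - 6x - 3 = 0.
Discriminant Δ = (6)² + 4·(3) = 48.
Roots r₁,₂ = (6 ± √48)/2, so r₁ = 3 + 2 \sqrt{3}, r₂ = 3 - 2 \sqrt{3}.
General solution: u(n) = A·r₁^n + B·r₂^n.
From the initial conditions, A + B = 2 and r₁A + r₂B = 0.
Since r₁ - r₂ = √48: A = (0 - (2)r₂)/√48 = 1 - \frac{\sqrt{3}}{2}, and B = 2 - A = \frac{\sqrt{3}}{2} + 1.
So u(n) = \left(1 - \frac{\sqrt{3}}{2}\right)\left(3 + 2 \sqrt{3}\right)^n + \left(\frac{\sqrt{3}}{2} + 1\right)\left(3 - 2 \sqrt{3}\right)^n.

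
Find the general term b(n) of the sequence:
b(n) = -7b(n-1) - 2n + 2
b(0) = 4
First-order linear with linear forcing.
Homogeneous solution: b_h(n) = A·(-7)^n.
Try particular b_p(n) = pn + q. Substituting:
  pn + q = -7(p(n-1) + q) - 2n + 2.
Matching the n-coefficient: p = -7p - 2 ⇒ p = - \frac{1}{4}.
Matching constants: q = 7p - 7q + 2 ⇒ q = \frac{1}{32}.
General: b(n) = A·(-7)^n - \frac{n}{4} + \frac{1}{32}.
Apply b(0) = 4: A + \frac{1}{32} = 4 ⇒ A = \frac{127}{32}.
So b(n) = \frac{127 \left(-7\right)^{n}}{32} - \frac{n}{4} + \frac{1}{32}.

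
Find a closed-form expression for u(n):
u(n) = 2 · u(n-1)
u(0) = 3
Pure geometric recurrence with ratio 2.
By induction u(n) = u(0) · (2)^n = 3 \cdot 2^{n}.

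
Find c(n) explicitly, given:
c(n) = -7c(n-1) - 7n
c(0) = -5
First-order linear with linear forcing.
Homogeneous solution: c_h(n) = A·(-7)^n.
Try particular c_p(n) = pn + q. Substituting:
  pn + q = -7(p(n-1) + q) - 7n.
Matching the n-coefficient: p = -7p - 7 ⇒ p = - \frac{7}{8}.
Matching constants: q = 7p - 7q ⇒ q = - \frac{49}{64}.
General: c(n) = A·(-7)^n - \frac{7 n}{8} - \frac{49}{64}.
Apply c(0) = -5: A - \frac{49}{64} = -5 ⇒ A = - \frac{271}{64}.
So c(n) = - \frac{271 \left(-7\right)^{n}}{64} - \frac{7 n}{8} - \frac{49}{64}.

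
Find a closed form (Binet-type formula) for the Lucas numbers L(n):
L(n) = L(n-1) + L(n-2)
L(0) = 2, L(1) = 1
This is the Lucas sequence.
Characteristic equation: x² - x - 1 = 0; roots r₁ = \frac{1}{2} + \frac{\sqrt{5}}{2}, r₂ = \frac{1}{2} - \frac{\sqrt{5}}{2}.
General: L(n) = A·r₁^n + B·r₂^n. Solving with L(0)=2, L(1)=1 gives A = 1, B = 1.
So L(n) = 2^{- n} \left(\left(1 - \sqrt{5}\right)^{n} + \left(1 + \sqrt{5}\right)^{n}\right).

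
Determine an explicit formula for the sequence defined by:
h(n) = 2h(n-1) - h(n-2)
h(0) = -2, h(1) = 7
Characteristic equation: x² - 2x + 1 = 0, which is (x - (1))².
Repeated root r = 1.
General solution: h(n) = (A + Bn)·(1)^n.
From h(0) = -2: A = -2.
From h(1) = 7: (A + B)·(1) = 7 ⇒ B = 9.
So h(n) = \left(9 n - 2\right) \cdot (1)^n.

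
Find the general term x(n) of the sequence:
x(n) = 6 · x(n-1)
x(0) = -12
Pure geometric recurrence with ratio 6.
By induction x(n) = x(0) · (6)^n = - 12 \cdot 6^{n}.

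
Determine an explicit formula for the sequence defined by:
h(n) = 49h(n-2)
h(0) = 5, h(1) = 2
Characteristic equation: x² - 49 = 0, which factors as (x - (-7))(x - (7)) = 0.
Roots r₁ = -7, r₂ = 7 (distinct).
General solution: h(n) = A·(-7)^n + B·(7)^n.
From h(0) = 5: A + B = 5.
From h(1) = 2: -7A + 7B = 2.
Solving: A = \frac{33}{14}, B = \frac{37}{14}.
So h(n) = \frac{33 \left(-7\right)^{n}}{14} + \frac{37 \cdot 7^{n}}{14}.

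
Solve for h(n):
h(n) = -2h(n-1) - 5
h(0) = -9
First-order linear non-homogeneous.
Homogeneous solution: h_h(n) = A·(-2)^n.
Try constant particular solution h_p = K: K = -2K - 5 ⇒ K = - \frac{5}{3}.
General: h(n) = A·(-2)^n - \frac{5}{3}.
Apply h(0) = -9: A - \frac{5}{3} = -9 ⇒ A = - \frac{22}{3}.
So h(n) = - \frac{22 \left(-2\right)^{n}}{3} - \frac{5}{3}.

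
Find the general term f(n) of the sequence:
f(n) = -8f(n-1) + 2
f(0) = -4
First-order linear non-homogeneous.
Homogeneous solution: f_h(n) = A·(-8)^n.
Try constant particular solution f_p = K: K = -8K + 2 ⇒ K = \frac{2}{9}.
General: f(n) = A·(-8)^n + \frac{2}{9}.
Apply f(0) = -4: A + \frac{2}{9} = -4 ⇒ A = - \frac{38}{9}.
So f(n) = \frac{2}{9} - \frac{38 \left(-8\right)^{n}}{9}.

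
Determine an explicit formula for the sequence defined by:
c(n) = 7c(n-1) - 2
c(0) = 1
First-order linear non-homogeneous.
Homogeneous solution: c_h(n) = A·(7)^n.
Try constant particular solution c_p = K: K = 7K - 2 ⇒ K = \frac{1}{3}.
General: c(n) = A·(7)^n + \frac{1}{3}.
Apply c(0) = 1: A + \frac{1}{3} = 1 ⇒ A = \frac{2}{3}.
So c(n) = \frac{2 \cdot 7^{n}}{3} + \frac{1}{3}.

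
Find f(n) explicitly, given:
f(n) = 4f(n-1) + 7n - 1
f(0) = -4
First-order linear with linear forcing.
Homogeneous solution: f_h(n) = A·(4)^n.
Try particular f_p(n) = pn + q. Substituting:
  pn + q = 4(p(n-1) + q) + 7n - 1.
Matching the n-coefficient: p = 4p + 7 ⇒ p = - \frac{7}{3}.
Matching constants: q = -4p + 4q - 1 ⇒ q = - \frac{25}{9}.
General: f(n) = A·(4)^n - \frac{7 n}{3} - \frac{25}{9}.
Apply f(0) = -4: A - \frac{25}{9} = -4 ⇒ A = - \frac{11}{9}.
So f(n) = - \frac{11 \cdot 4^{n}}{9} - \frac{7 n}{3} - \frac{25}{9}.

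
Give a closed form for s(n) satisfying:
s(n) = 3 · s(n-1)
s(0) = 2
Pure geometric recurrence with ratio 3.
By induction s(n) = s(0) · (3)^n = 2 \cdot 3^{n}.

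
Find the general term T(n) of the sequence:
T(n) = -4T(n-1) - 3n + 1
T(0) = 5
First-order linear with linear forcing.
Homogeneous solution: T_h(n) = A·(-4)^n.
Try particular T_p(n) = pn + q. Substituting:
  pn + q = -4(p(n-1) + q) - 3n + 1.
Matching the n-coefficient: p = -4p - 3 ⇒ p = - \frac{3}{5}.
Matching constants: q = 4p - 4q + 1 ⇒ q = - \frac{7}{25}.
General: T(n) = A·(-4)^n - \frac{3 n}{5} - \frac{7}{25}.
Apply T(0) = 5: A - \frac{7}{25} = 5 ⇒ A = \frac{132}{25}.
So T(n) = \frac{132 \left(-4\right)^{n}}{25} - \frac{3 n}{5} - \frac{7}{25}.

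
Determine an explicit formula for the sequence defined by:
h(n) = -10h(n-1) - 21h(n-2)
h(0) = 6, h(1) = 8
Characteristic equation: x² + 10x + 21 = 0, which factors as (x - (-7))(x - (-3)) = 0.
Roots r₁ = -7, r₂ = -3 (distinct).
General solution: h(n) = A·(-7)^n + B·(-3)^n.
From h(0) = 6: A + B = 6.
From h(1) = 8: -7A - 3B = 8.
Solving: A = - \frac{13}{2}, B = \frac{25}{2}.
So h(n) = \frac{25 \left(-3\right)^{n}}{2} - \frac{13 \left(-7\right)^{n}}{2}.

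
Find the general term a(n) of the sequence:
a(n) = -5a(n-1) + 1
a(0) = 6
First-order linear non-homogeneous.
Homogeneous solution: a_h(n) = A·(-5)^n.
Try constant particular solution a_p = K: K = -5K + 1 ⇒ K = \frac{1}{6}.
General: a(n) = A·(-5)^n + \frac{1}{6}.
Apply a(0) = 6: A + \frac{1}{6} = 6 ⇒ A = \frac{35}{6}.
So a(n) = \frac{35 \left(-5\right)^{n}}{6} + \frac{1}{6}.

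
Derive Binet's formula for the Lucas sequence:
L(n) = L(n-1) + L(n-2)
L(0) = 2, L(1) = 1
This is the Lucas sequence.
Characteristic equation: x² - x - 1 = 0; roots r₁ = \frac{1}{2} + \frac{\sqrt{5}}{2}, r₂ = \frac{1}{2} - \frac{\sqrt{5}}{2}.
General: L(n) = A·r₁^n + B·r₂^n. Solving with L(0)=2, L(1)=1 gives A = 1, B = 1.
So L(n) = 2^{- n} \left(\left(1 - \sqrt{5}\right)^{n} + \left(1 + \sqrt{5}\right)^{n}\right).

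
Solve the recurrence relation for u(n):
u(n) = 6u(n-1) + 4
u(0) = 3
First-order linear non-homogeneous.
Homogeneous solution: u_h(n) = A·(6)^n.
Try constant particular solution u_p = K: K = 6K + 4 ⇒ K = - \frac{4}{5}.
General: u(n) = A·(6)^n - \frac{4}{5}.
Apply u(0) = 3: A - \frac{4}{5} = 3 ⇒ A = \frac{19}{5}.
So u(n) = \frac{19 \cdot 6^{n}}{5} - \frac{4}{5}.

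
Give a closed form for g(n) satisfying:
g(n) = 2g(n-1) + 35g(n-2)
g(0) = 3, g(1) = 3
Characteristic equation: x² - 2x - 35 = 0, which factors as (x - (7))(x - (-5)) = 0.
Roots r₁ = 7, r₂ = -5 (distinct).
General solution: g(n) = A·(7)^n + B·(-5)^n.
From g(0) = 3: A + B = 3.
From g(1) = 3: 7A - 5B = 3.
Solving: A = \frac{3}{2}, B = \frac{3}{2}.
So g(n) = \frac{3 \left(-5\right)^{n}}{2} + \frac{3 \cdot 7^{n}}{2}.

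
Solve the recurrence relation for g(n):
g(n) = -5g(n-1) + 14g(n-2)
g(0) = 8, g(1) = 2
Characteristic equation: x² + 5x - 14 = 0, which factors as (x - (-7))(x - (2)) = 0.
Roots r₁ = -7, r₂ = 2 (distinct).
General solution: g(n) = A·(-7)^n + B·(2)^n.
From g(0) = 8: A + B = 8.
From g(1) = 2: -7A + 2B = 2.
Solving: A = \frac{14}{9}, B = \frac{58}{9}.
So g(n) = \frac{14 \left(-7\right)^{n}}{9} + \frac{58 \cdot 2^{n}}{9}.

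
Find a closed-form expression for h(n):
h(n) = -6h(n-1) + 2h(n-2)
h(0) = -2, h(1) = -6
Characteristic equation: x² + 6x - 2 = 0.
Discriminant Δ = (-6)² + 4·(2) = 44.
Roots r₁,₂ = (-6 ± √44)/2, so r₁ = -3 + \sqrt{11}, r₂ = - \sqrt{11} - 3.
General solution: h(n) = A·r₁^n + B·r₂^n.
From the initial conditions, A + B = -2 and r₁A + r₂B = -6.
Since r₁ - r₂ = √44: A = (-6 - (-2)r₂)/√44 = - \frac{6 \sqrt{11}}{11} - 1, and B = -2 - A = -1 + \frac{6 \sqrt{11}}{11}.
So h(n) = \left(- \frac{6 \sqrt{11}}{11} - 1\right)\left(-3 + \sqrt{11}\right)^n + \left(-1 + \frac{6 \sqrt{11}}{11}\right)\left(- \sqrt{11} - 3\right)^n.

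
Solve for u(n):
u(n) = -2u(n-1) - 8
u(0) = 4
First-order linear non-homogeneous.
Homogeneous solution: u_h(n) = A·(-2)^n.
Try constant particular solution u_p = K: K = -2K - 8 ⇒ K = - \frac{8}{3}.
General: u(n) = A·(-2)^n - \frac{8}{3}.
Apply u(0) = 4: A - \frac{8}{3} = 4 ⇒ A = \frac{20}{3}.
So u(n) = \frac{20 \left(-2\right)^{n}}{3} - \frac{8}{3}.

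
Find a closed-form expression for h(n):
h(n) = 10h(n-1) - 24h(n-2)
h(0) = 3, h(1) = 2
Characteristic equation: x² - 10x + 24 = 0, which factors as (x - (6))(x - (4)) = 0.
Roots r₁ = 6, r₂ = 4 (distinct).
General solution: h(n) = A·(6)^n + B·(4)^n.
From h(0) = 3: A + B = 3.
From h(1) = 2: 6A + 4B = 2.
Solving: A = -5, B = 8.
So h(n) = 8 \cdot 4^{n} - 5 \cdot 6^{n}.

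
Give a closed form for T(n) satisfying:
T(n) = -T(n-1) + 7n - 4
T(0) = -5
First-order linear with linear forcing.
Homogeneous solution: T_h(n) = A·(-1)^n.
Try particular T_p(n) = pn + q. Substituting:
  pn + q = -(p(n-1) + q) + 7n - 4.
Matching the n-coefficient: p = -p + 7 ⇒ p = \frac{7}{2}.
Matching constants: q = p - q - 4 ⇒ q = - \frac{1}{4}.
General: T(n) = A·(-1)^n + \frac{7 n}{2} - \frac{1}{4}.
Apply T(0) = -5: A - \frac{1}{4} = -5 ⇒ A = - \frac{19}{4}.
So T(n) = - \frac{19 \left(-1\right)^{n}}{4} + \frac{7 n}{2} - \frac{1}{4}.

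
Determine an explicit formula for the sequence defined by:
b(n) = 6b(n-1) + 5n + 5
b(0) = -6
First-order linear with linear forcing.
Homogeneous solution: b_h(n) = A·(6)^n.
Try particular b_p(n) = pn + q. Substituting:
  pn + q = 6(p(n-1) + q) + 5n + 5.
Matching the n-coefficient: p = 6p + 5 ⇒ p = -1.
Matching constants: q = -6p + 6q + 5 ⇒ q = - \frac{11}{5}.
General: b(n) = A·(6)^n - n - \frac{11}{5}.
Apply b(0) = -6: A - \frac{11}{5} = -6 ⇒ A = - \frac{19}{5}.
So b(n) = - \frac{19 \cdot 6^{n}}{5} - n - \frac{11}{5}.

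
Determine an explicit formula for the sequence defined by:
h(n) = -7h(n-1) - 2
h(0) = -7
First-order linear non-homogeneous.
Homogeneous solution: h_h(n) = A·(-7)^n.
Try constant particular solution h_p = K: K = -7K - 2 ⇒ K = - \frac{1}{4}.
General: h(n) = A·(-7)^n - \frac{1}{4}.
Apply h(0) = -7: A - \frac{1}{4} = -7 ⇒ A = - \frac{27}{4}.
So h(n) = - \frac{27 \left(-7\right)^{n}}{4} - \frac{1}{4}.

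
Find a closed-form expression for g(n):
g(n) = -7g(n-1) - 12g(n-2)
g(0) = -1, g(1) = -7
Characteristic equation: x² + 7x + 12 = 0, which factors as (x - (-3))(x - (-4)) = 0.
Roots r₁ = -3, r₂ = -4 (distinct).
General solution: g(n) = A·(-3)^n + B·(-4)^n.
From g(0) = -1: A + B = -1.
From g(1) = -7: -3A - 4B = -7.
Solving: A = -11, B = 10.
So g(n) = - 11 \left(-3\right)^{n} + 10 \left(-4\right)^{n}.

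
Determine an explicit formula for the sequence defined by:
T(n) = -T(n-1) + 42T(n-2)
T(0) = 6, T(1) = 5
Characteristic equation: x² + x - 42 = 0, which factors as (x - (6))(x - (-7)) = 0.
Roots r₁ = 6, r₂ = -7 (distinct).
General solution: T(n) = A·(6)^n + B·(-7)^n.
From T(0) = 6: A + B = 6.
From T(1) = 5: 6A - 7B = 5.
Solving: A = \frac{47}{13}, B = \frac{31}{13}.
So T(n) = \frac{31 \left(-7\right)^{n}}{13} + \frac{47 \cdot 6^{n}}{13}.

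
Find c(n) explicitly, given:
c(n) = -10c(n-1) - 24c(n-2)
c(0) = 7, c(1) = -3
Characteristic equation: x² + 10x + 24 = 0, which factors as (x - (-6))(x - (-4)) = 0.
Roots r₁ = -6, r₂ = -4 (distinct).
General solution: c(n) = A·(-6)^n + B·(-4)^n.
From c(0) = 7: A + B = 7.
From c(1) = -3: -6A - 4B = -3.
Solving: A = - \frac{25}{2}, B = \frac{39}{2}.
So c(n) = \frac{39 \left(-4\right)^{n}}{2} - \frac{25 \left(-6\right)^{n}}{2}.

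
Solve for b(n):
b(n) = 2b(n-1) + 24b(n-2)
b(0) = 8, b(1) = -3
Characteristic equation: x² - 2x - 24 = 0, which factors as (x - (6))(x - (-4)) = 0.
Roots r₁ = 6, r₂ = -4 (distinct).
General solution: b(n) = A·(6)^n + B·(-4)^n.
From b(0) = 8: A + B = 8.
From b(1) = -3: 6A - 4B = -3.
Solving: A = \frac{29}{10}, B = \frac{51}{10}.
So b(n) = \frac{51 \left(-4\right)^{n}}{10} + \frac{29 \cdot 6^{n}}{10}.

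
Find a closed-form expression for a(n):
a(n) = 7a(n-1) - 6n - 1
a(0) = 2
First-order linear with linear forcing.
Homogeneous solution: a_h(n) = A·(7)^n.
Try particular a_p(n) = pn + q. Substituting:
  pn + q = 7(p(n-1) + q) - 6n - 1.
Matching the n-coefficient: p = 7p - 6 ⇒ p = 1.
Matching constants: q = -7p + 7q - 1 ⇒ q = \frac{4}{3}.
General: a(n) = A·(7)^n + n + \frac{4}{3}.
Apply a(0) = 2: A + \frac{4}{3} = 2 ⇒ A = \frac{2}{3}.
So a(n) = \frac{2 \cdot 7^{n}}{3} + n + \frac{4}{3}.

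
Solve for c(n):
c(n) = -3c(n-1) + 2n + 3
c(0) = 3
First-order linear with linear forcing.
Homogeneous solution: c_h(n) = A·(-3)^n.
Try particular c_p(n) = pn + q. Substituting:
  pn + q = -3(p(n-1) + q) + 2n + 3.
Matching the n-coefficient: p = -3p + 2 ⇒ p = \frac{1}{2}.
Matching constants: q = 3p - 3q + 3 ⇒ q = \frac{9}{8}.
General: c(n) = A·(-3)^n + \frac{n}{2} + \frac{9}{8}.
Apply c(0) = 3: A + \frac{9}{8} = 3 ⇒ A = \frac{15}{8}.
So c(n) = \frac{15 \left(-3\right)^{n}}{8} + \frac{n}{2} + \frac{9}{8}.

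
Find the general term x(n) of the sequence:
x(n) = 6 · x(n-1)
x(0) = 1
Pure geometric recurrence with ratio 6.
By induction x(n) = x(0) · (6)^n = 6^{n}.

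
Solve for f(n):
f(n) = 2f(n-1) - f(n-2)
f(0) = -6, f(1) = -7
Characteristic equation: x² - 2x + 1 = 0, which is (x - (1))².
Repeated root r = 1.
General solution: f(n) = (A + Bn)·(1)^n.
From f(0) = -6: A = -6.
From f(1) = -7: (A + B)·(1) = -7 ⇒ B = -1.
So f(n) = \left(- n - 6\right) \cdot (1)^n.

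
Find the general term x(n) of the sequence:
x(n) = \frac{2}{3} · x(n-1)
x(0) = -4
Pure geometric recurrence with ratio \frac{2}{3}.
By induction x(n) = x(0) · (\frac{2}{3})^n = - 4 \left(\frac{2}{3}\right)^{n}.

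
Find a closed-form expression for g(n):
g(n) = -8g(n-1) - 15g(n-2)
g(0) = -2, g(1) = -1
Characteristic equation: x² + 8x + 15 = 0, which factors as (x - (-3))(x - (-5)) = 0.
Roots r₁ = -3, r₂ = -5 (distinct).
General solution: g(n) = A·(-3)^n + B·(-5)^n.
From g(0) = -2: A + B = -2.
From g(1) = -1: -3A - 5B = -1.
Solving: A = - \frac{11}{2}, B = \frac{7}{2}.
So g(n) = - \frac{11 \left(-3\right)^{n}}{2} + \frac{7 \left(-5\right)^{n}}{2}.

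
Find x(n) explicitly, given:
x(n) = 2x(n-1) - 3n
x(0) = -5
First-order linear with linear forcing.
Homogeneous solution: x_h(n) = A·(2)^n.
Try particular x_p(n) = pn + q. Substituting:
  pn + q = 2(p(n-1) + q) - 3n.
Matching the n-coefficient: p = 2p - 3 ⇒ p = 3.
Matching constants: q = -2p + 2q ⇒ q = 6.
General: x(n) = A·(2)^n + 3 n + 6.
Apply x(0) = -5: A + 6 = -5 ⇒ A = -11.
So x(n) = - 11 \cdot 2^{n} + 3 n + 6.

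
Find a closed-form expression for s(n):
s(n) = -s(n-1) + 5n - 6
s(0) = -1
First-order linear with linear forcing.
Homogeneous solution: s_h(n) = A·(-1)^n.
Try particular s_p(n) = pn + q. Substituting:
  pn + q = -(p(n-1) + q) + 5n - 6.
Matching the n-coefficient: p = -p + 5 ⇒ p = \frac{5}{2}.
Matching constants: q = p - q - 6 ⇒ q = - \frac{7}{4}.
General: s(n) = A·(-1)^n + \frac{5 n}{2} - \frac{7}{4}.
Apply s(0) = -1: A - \frac{7}{4} = -1 ⇒ A = \frac{3}{4}.
So s(n) = \frac{3 \left(-1\right)^{n}}{4} + \frac{5 n}{2} - \frac{7}{4}.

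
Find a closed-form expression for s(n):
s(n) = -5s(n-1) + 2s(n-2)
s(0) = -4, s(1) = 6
Characteristic equation: x² + 5x - 2 = 0.
Discriminant Δ = (-5)² + 4·(2) = 33.
Roots r₁,₂ = (-5 ± √33)/2, so r₁ = - \frac{5}{2} + \frac{\sqrt{33}}{2}, r₂ = - \frac{\sqrt{33}}{2} - \frac{5}{2}.
General solution: s(n) = A·r₁^n + B·r₂^n.
From the initial conditions, A + B = -4 and r₁A + r₂B = 6.
Since r₁ - r₂ = √33: A = (6 - (-4)r₂)/√33 = -2 - \frac{4 \sqrt{33}}{33}, and B = -4 - A = -2 + \frac{4 \sqrt{33}}{33}.
So s(n) = \left(-2 - \frac{4 \sqrt{33}}{33}\right)\left(- \frac{5}{2} + \frac{\sqrt{33}}{2}\right)^n + \left(-2 + \frac{4 \sqrt{33}}{33}\right)\left(- \frac{\sqrt{33}}{2} - \frac{5}{2}\right)^n.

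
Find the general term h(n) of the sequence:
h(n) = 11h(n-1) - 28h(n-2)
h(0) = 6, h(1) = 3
Characteristic equation: x² - 11x + 28 = 0, which factors as (x - (7))(x - (4)) = 0.
Roots r₁ = 7, r₂ = 4 (distinct).
General solution: h(n) = A·(7)^n + B·(4)^n.
From h(0) = 6: A + B = 6.
From h(1) = 3: 7A + 4B = 3.
Solving: A = -7, B = 13.
So h(n) = 13 \cdot 4^{n} - 7 \cdot 7^{n}.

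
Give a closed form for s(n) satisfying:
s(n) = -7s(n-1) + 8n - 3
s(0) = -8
First-order linear with linear forcing.
Homogeneous solution: s_h(n) = A·(-7)^n.
Try particular s_p(n) = pn + q. Substituting:
  pn + q = -7(p(n-1) + q) + 8n - 3.
Matching the n-coefficient: p = -7p + 8 ⇒ p = 1.
Matching constants: q = 7p - 7q - 3 ⇒ q = \frac{1}{2}.
General: s(n) = A·(-7)^n + n + \frac{1}{2}.
Apply s(0) = -8: A + \frac{1}{2} = -8 ⇒ A = - \frac{17}{2}.
So s(n) = - \frac{17 \left(-7\right)^{n}}{2} + n + \frac{1}{2}.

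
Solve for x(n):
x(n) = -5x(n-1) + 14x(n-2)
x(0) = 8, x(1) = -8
Characteristic equation: x² + 5x - 14 = 0, which factors as (x - (-7))(x - (2)) = 0.
Roots r₁ = -7, r₂ = 2 (distinct).
General solution: x(n) = A·(-7)^n + B·(2)^n.
From x(0) = 8: A + B = 8.
From x(1) = -8: -7A + 2B = -8.
Solving: A = \frac{8}{3}, B = \frac{16}{3}.
So x(n) = \frac{8 \left(-7\right)^{n}}{3} + \frac{16 \cdot 2^{n}}{3}.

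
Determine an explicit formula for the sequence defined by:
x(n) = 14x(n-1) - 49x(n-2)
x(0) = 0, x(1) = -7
Characteristic equation: x² - 14x + 49 = 0, which is (x - (7))².
Repeated root r = 7.
General solution: x(n) = (A + Bn)·(7)^n.
From x(0) = 0: A = 0.
From x(1) = -7: (A + B)·(7) = -7 ⇒ B = -1.
So x(n) = \left(- n\right) \cdot (7)^n.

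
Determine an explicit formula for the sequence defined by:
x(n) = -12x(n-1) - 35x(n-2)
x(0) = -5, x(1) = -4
Characteristic equation: x² + 12x + 35 = 0, which factors as (x - (-7))(x - (-5)) = 0.
Roots r₁ = -7, r₂ = -5 (distinct).
General solution: x(n) = A·(-7)^n + B·(-5)^n.
From x(0) = -5: A + B = -5.
From x(1) = -4: -7A - 5B = -4.
Solving: A = \frac{29}{2}, B = - \frac{39}{2}.
So x(n) = - \frac{39 \left(-5\right)^{n}}{2} + \frac{29 \left(-7\right)^{n}}{2}.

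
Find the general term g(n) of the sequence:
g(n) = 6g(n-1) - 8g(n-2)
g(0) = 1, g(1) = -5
Characteristic equation: x² - 6x + 8 = 0, which factors as (x - (2))(x - (4)) = 0.
Roots r₁ = 2, r₂ = 4 (distinct).
General solution: g(n) = A·(2)^n + B·(4)^n.
From g(0) = 1: A + B = 1.
From g(1) = -5: 2A + 4B = -5.
Solving: A = \frac{9}{2}, B = - \frac{7}{2}.
So g(n) = \frac{9 \cdot 2^{n}}{2} - \frac{7 \cdot 4^{n}}{2}.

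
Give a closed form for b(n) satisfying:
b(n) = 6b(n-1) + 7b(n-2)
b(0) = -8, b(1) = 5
Characteristic equation: x² - 6x - 7 = 0, which factors as (x - (-1))(x - (7)) = 0.
Roots r₁ = -1, r₂ = 7 (distinct).
General solution: b(n) = A·(-1)^n + B·(7)^n.
From b(0) = -8: A + B = -8.
From b(1) = 5: -A + 7B = 5.
Solving: A = - \frac{61}{8}, B = - \frac{3}{8}.
So b(n) = - \frac{61 \left(-1\right)^{n}}{8} - \frac{3 \cdot 7^{n}}{8}.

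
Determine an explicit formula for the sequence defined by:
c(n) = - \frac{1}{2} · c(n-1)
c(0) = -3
Pure geometric recurrence with ratio - \frac{1}{2}.
By induction c(n) = c(0) · (- \frac{1}{2})^n = - 3 \left(- \frac{1}{2}\right)^{n}.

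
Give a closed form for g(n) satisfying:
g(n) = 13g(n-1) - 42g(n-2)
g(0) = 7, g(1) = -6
Characteristic equation: x² - 13x + 42 = 0, which factors as (x - (7))(x - (6)) = 0.
Roots r₁ = 7, r₂ = 6 (distinct).
General solution: g(n) = A·(7)^n + B·(6)^n.
From g(0) = 7: A + B = 7.
From g(1) = -6: 7A + 6B = -6.
Solving: A = -48, B = 55.
So g(n) = 55 \cdot 6^{n} - 48 \cdot 7^{n}.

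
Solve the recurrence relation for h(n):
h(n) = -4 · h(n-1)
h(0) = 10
Pure geometric recurrence with ratio -4.
By induction h(n) = h(0) · (-4)^n = 10 \left(-4\right)^{n}.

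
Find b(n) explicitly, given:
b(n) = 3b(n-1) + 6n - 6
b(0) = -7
First-order linear with linear forcing.
Homogeneous solution: b_h(n) = A·(3)^n.
Try particular b_p(n) = pn + q. Substituting:
  pn + q = 3(p(n-1) + q) + 6n - 6.
Matching the n-coefficient: p = 3p + 6 ⇒ p = -3.
Matching constants: q = -3p + 3q - 6 ⇒ q = - \frac{3}{2}.
General: b(n) = A·(3)^n - 3 n - \frac{3}{2}.
Apply b(0) = -7: A - \frac{3}{2} = -7 ⇒ A = - \frac{11}{2}.
So b(n) = - \frac{11 \cdot 3^{n}}{2} - 3 n - \frac{3}{2}.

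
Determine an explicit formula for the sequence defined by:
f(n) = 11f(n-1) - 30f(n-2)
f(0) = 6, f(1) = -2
Characteristic equation: x² - 11x + 30 = 0, which factors as (x - (6))(x - (5)) = 0.
Roots r₁ = 6, r₂ = 5 (distinct).
General solution: f(n) = A·(6)^n + B·(5)^n.
From f(0) = 6: A + B = 6.
From f(1) = -2: 6A + 5B = -2.
Solving: A = -32, B = 38.
So f(n) = 38 \cdot 5^{n} - 32 \cdot 6^{n}.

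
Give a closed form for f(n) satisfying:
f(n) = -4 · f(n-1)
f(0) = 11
Pure geometric recurrence with ratio -4.
By induction f(n) = f(0) · (-4)^n = 11 \left(-4\right)^{n}.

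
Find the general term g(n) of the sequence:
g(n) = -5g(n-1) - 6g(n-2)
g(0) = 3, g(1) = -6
Characteristic equation: x² + 5x + 6 = 0, which factors as (x - (-3))(x - (-2)) = 0.
Roots r₁ = -3, r₂ = -2 (distinct).
General solution: g(n) = A·(-3)^n + B·(-2)^n.
From g(0) = 3: A + B = 3.
From g(1) = -6: -3A - 2B = -6.
Solving: A = 0, B = 3.
So g(n) = 3 \left(-2\right)^{n}.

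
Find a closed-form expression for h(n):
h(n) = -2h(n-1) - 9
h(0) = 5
First-order linear non-homogeneous.
Homogeneous solution: h_h(n) = A·(-2)^n.
Try constant particular solution h_p = K: K = -2K - 9 ⇒ K = -3.
General: h(n) = A·(-2)^n - 3.
Apply h(0) = 5: A - 3 = 5 ⇒ A = 8.
So h(n) = 8 \left(-2\right)^{n} - 3.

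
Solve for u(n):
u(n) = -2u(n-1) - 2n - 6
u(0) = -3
First-order linear with linear forcing.
Homogeneous solution: u_h(n) = A·(-2)^n.
Try particular u_p(n) = pn + q. Substituting:
  pn + q = -2(p(n-1) + q) - 2n - 6.
Matching the n-coefficient: p = -2p - 2 ⇒ p = - \frac{2}{3}.
Matching constants: q = 2p - 2q - 6 ⇒ q = - \frac{22}{9}.
General: u(n) = A·(-2)^n - \frac{2 n}{3} - \frac{22}{9}.
Apply u(0) = -3: A - \frac{22}{9} = -3 ⇒ A = - \frac{5}{9}.
So u(n) = - \frac{5 \left(-2\right)^{n}}{9} - \frac{2 n}{3} - \frac{22}{9}.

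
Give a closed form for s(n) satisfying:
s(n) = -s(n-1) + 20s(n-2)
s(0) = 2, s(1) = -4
Characteristic equation: x² + x - 20 = 0, which factors as (x - (-5))(x - (4)) = 0.
Roots r₁ = -5, r₂ = 4 (distinct).
General solution: s(n) = A·(-5)^n + B·(4)^n.
From s(0) = 2: A + B = 2.
From s(1) = -4: -5A + 4B = -4.
Solving: A = \frac{4}{3}, B = \frac{2}{3}.
So s(n) = \frac{4 \left(-5\right)^{n}}{3} + \frac{2 \cdot 4^{n}}{3}.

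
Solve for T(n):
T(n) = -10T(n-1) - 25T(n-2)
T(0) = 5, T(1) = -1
Characteristic equation: x² + 10x + 25 = 0, which is (x - (-5))².
Repeated root r = -5.
General solution: T(n) = (A + Bn)·(-5)^n.
From T(0) = 5: A = 5.
From T(1) = -1: (A + B)·(-5) = -1 ⇒ B = - \frac{24}{5}.
So T(n) = \left(5 - \frac{24 n}{5}\right) \cdot (-5)^n.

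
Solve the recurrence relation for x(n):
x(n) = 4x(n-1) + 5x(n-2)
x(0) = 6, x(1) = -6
Characteristic equation: x² - 4x - 5 = 0, which factors as (x - (-1))(x - (5)) = 0.
Roots r₁ = -1, r₂ = 5 (distinct).
General solution: x(n) = A·(-1)^n + B·(5)^n.
From x(0) = 6: A + B = 6.
From x(1) = -6: -A + 5B = -6.
Solving: A = 6, B = 0.
So x(n) = 6 \left(-1\right)^{n}.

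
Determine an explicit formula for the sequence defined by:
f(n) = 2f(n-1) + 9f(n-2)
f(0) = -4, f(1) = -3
Characteristic equation: x² - 2x - 9 = 0.
Discriminant Δ = (2)² + 4·(9) = 40.
Roots r₁,₂ = (2 ± √40)/2, so r₁ = 1 + \sqrt{10}, r₂ = 1 - \sqrt{10}.
General solution: f(n) = A·r₁^n + B·r₂^n.
From the initial conditions, A + B = -4 and r₁A + r₂B = -3.
Since r₁ - r₂ = √40: A = (-3 - (-4)r₂)/√40 = -2 + \frac{\sqrt{10}}{20}, and B = -4 - A = -2 - \frac{\sqrt{10}}{20}.
So f(n) = \left(-2 + \frac{\sqrt{10}}{20}\right)\left(1 + \sqrt{10}\right)^n + \left(-2 - \frac{\sqrt{10}}{20}\right)\left(1 - \sqrt{10}\right)^n.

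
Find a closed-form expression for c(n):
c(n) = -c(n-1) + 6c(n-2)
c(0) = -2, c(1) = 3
Characteristic equation: x² + x - 6 = 0, which factors as (x - (2))(x - (-3)) = 0.
Roots r₁ = 2, r₂ = -3 (distinct).
General solution: c(n) = A·(2)^n + B·(-3)^n.
From c(0) = -2: A + B = -2.
From c(1) = 3: 2A - 3B = 3.
Solving: A = - \frac{3}{5}, B = - \frac{7}{5}.
So c(n) = - \frac{7 \left(-3\right)^{n}}{5} - \frac{3 \cdot 2^{n}}{5}.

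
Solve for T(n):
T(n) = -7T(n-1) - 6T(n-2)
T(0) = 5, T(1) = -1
Characteristic equation: x² + 7x + 6 = 0, which factors as (x - (-6))(x - (-1)) = 0.
Roots r₁ = -6, r₂ = -1 (distinct).
General solution: T(n) = A·(-6)^n + B·(-1)^n.
From T(0) = 5: A + B = 5.
From T(1) = -1: -6A - B = -1.
Solving: A = - \frac{4}{5}, B = \frac{29}{5}.
So T(n) = \frac{29 \left(-1\right)^{n}}{5} - \frac{4 \left(-6\right)^{n}}{5}.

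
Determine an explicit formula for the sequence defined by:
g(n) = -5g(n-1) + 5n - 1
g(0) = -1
First-order linear with linear forcing.
Homogeneous solution: g_h(n) = A·(-5)^n.
Try particular g_p(n) = pn + q. Substituting:
  pn + q = -5(p(n-1) + q) + 5n - 1.
Matching the n-coefficient: p = -5p + 5 ⇒ p = \frac{5}{6}.
Matching constants: q = 5p - 5q - 1 ⇒ q = \frac{19}{36}.
General: g(n) = A·(-5)^n + \frac{5 n}{6} + \frac{19}{36}.
Apply g(0) = -1: A + \frac{19}{36} = -1 ⇒ A = - \frac{55}{36}.
So g(n) = - \frac{55 \left(-5\right)^{n}}{36} + \frac{5 n}{6} + \frac{19}{36}.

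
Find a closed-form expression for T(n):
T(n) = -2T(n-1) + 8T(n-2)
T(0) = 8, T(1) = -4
Characteristic equation: x² + 2x - 8 = 0, which factors as (x - (2))(x - (-4)) = 0.
Roots r₁ = 2, r₂ = -4 (distinct).
General solution: T(n) = A·(2)^n + B·(-4)^n.
From T(0) = 8: A + B = 8.
From T(1) = -4: 2A - 4B = -4.
Solving: A = \frac{14}{3}, B = \frac{10}{3}.
So T(n) = \frac{10 \left(-4\right)^{n}}{3} + \frac{14 \cdot 2^{n}}{3}.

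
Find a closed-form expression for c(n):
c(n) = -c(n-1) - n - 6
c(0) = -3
First-order linear with linear forcing.
Homogeneous solution: c_h(n) = A·(-1)^n.
Try particular c_p(n) = pn + q. Substituting:
  pn + q = -(p(n-1) + q) - n - 6.
Matching the n-coefficient: p = -p - 1 ⇒ p = - \frac{1}{2}.
Matching constants: q = p - q - 6 ⇒ q = - \frac{13}{4}.
General: c(n) = A·(-1)^n - \frac{n}{2} - \frac{13}{4}.
Apply c(0) = -3: A - \frac{13}{4} = -3 ⇒ A = \frac{1}{4}.
So c(n) = \frac{\left(-1\right)^{n}}{4} - \frac{n}{2} - \frac{13}{4}.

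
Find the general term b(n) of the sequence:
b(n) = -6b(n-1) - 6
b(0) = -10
First-order linear non-homogeneous.
Homogeneous solution: b_h(n) = A·(-6)^n.
Try constant particular solution b_p = K: K = -6K - 6 ⇒ K = - \frac{6}{7}.
General: b(n) = A·(-6)^n - \frac{6}{7}.
Apply b(0) = -10: A - \frac{6}{7} = -10 ⇒ A = - \frac{64}{7}.
So b(n) = - \frac{64 \left(-6\right)^{n}}{7} - \frac{6}{7}.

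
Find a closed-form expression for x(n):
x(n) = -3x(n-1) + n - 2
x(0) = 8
First-order linear with linear forcing.
Homogeneous solution: x_h(n) = A·(-3)^n.
Try particular x_p(n) = pn + q. Substituting:
  pn + q = -3(p(n-1) + q) + n - 2.
Matching the n-coefficient: p = -3p + 1 ⇒ p = \frac{1}{4}.
Matching constants: q = 3p - 3q - 2 ⇒ q = - \frac{5}{16}.
General: x(n) = A·(-3)^n + \frac{n}{4} - \frac{5}{16}.
Apply x(0) = 8: A - \frac{5}{16} = 8 ⇒ A = \frac{133}{16}.
So x(n) = \frac{133 \left(-3\right)^{n}}{16} + \frac{n}{4} - \frac{5}{16}.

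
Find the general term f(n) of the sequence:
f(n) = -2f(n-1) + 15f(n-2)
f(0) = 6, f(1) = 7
Characteristic equation: x² + 2x - 15 = 0, which factors as (x - (3))(x - (-5)) = 0.
Roots r₁ = 3, r₂ = -5 (distinct).
General solution: f(n) = A·(3)^n + B·(-5)^n.
From f(0) = 6: A + B = 6.
From f(1) = 7: 3A - 5B = 7.
Solving: A = \frac{37}{8}, B = \frac{11}{8}.
So f(n) = \frac{11 \left(-5\right)^{n}}{8} + \frac{37 \cdot 3^{n}}{8}.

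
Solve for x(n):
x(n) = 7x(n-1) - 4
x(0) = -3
First-order linear non-homogeneous.
Homogeneous solution: x_h(n) = A·(7)^n.
Try constant particular solution x_p = K: K = 7K - 4 ⇒ K = \frac{2}{3}.
General: x(n) = A·(7)^n + \frac{2}{3}.
Apply x(0) = -3: A + \frac{2}{3} = -3 ⇒ A = - \frac{11}{3}.
So x(n) = \frac{2}{3} - \frac{11 \cdot 7^{n}}{3}.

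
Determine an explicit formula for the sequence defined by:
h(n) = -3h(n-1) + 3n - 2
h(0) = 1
First-order linear with linear forcing.
Homogeneous solution: h_h(n) = A·(-3)^n.
Try particular h_p(n) = pn + q. Substituting:
  pn + q = -3(p(n-1) + q) + 3n - 2.
Matching the n-coefficient: p = -3p + 3 ⇒ p = \frac{3}{4}.
Matching constants: q = 3p - 3q - 2 ⇒ q = \frac{1}{16}.
General: h(n) = A·(-3)^n + \frac{3 n}{4} + \frac{1}{16}.
Apply h(0) = 1: A + \frac{1}{16} = 1 ⇒ A = \frac{15}{16}.
So h(n) = \frac{15 \left(-3\right)^{n}}{16} + \frac{3 n}{4} + \frac{1}{16}.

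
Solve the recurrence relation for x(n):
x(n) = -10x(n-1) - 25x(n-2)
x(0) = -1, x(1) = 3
Characteristic equation: x² + 10x + 25 = 0, which is (x - (-5))².
Repeated root r = -5.
General solution: x(n) = (A + Bn)·(-5)^n.
From x(0) = -1: A = -1.
From x(1) = 3: (A + B)·(-5) = 3 ⇒ B = \frac{2}{5}.
So x(n) = \left(\frac{2 n}{5} - 1\right) \cdot (-5)^n.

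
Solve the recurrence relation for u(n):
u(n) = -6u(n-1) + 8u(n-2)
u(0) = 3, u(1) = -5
Characteristic equation: x² + 6x - 8 = 0.
Discriminant Δ = (-6)² + 4·(8) = 68.
Roots r₁,₂ = (-6 ± √68)/2, so r₁ = -3 + \sqrt{17}, r₂ = - \sqrt{17} - 3.
General solution: u(n) = A·r₁^n + B·r₂^n.
From the initial conditions, A + B = 3 and r₁A + r₂B = -5.
Since r₁ - r₂ = √68: A = (-5 - (3)r₂)/√68 = \frac{2 \sqrt{17}}{17} + \frac{3}{2}, and B = 3 - A = \frac{3}{2} - \frac{2 \sqrt{17}}{17}.
So u(n) = \left(\frac{2 \sqrt{17}}{17} + \frac{3}{2}\right)\left(-3 + \sqrt{17}\right)^n + \left(\frac{3}{2} - \frac{2 \sqrt{17}}{17}\right)\left(- \sqrt{17} - 3\right)^n.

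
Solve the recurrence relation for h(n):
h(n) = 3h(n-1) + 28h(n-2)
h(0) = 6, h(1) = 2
Characteristic equation: x² - 3x - 28 = 0, which factors as (x - (7))(x - (-4)) = 0.
Roots r₁ = 7, r₂ = -4 (distinct).
General solution: h(n) = A·(7)^n + B·(-4)^n.
From h(0) = 6: A + B = 6.
From h(1) = 2: 7A - 4B = 2.
Solving: A = \frac{26}{11}, B = \frac{40}{11}.
So h(n) = \frac{40 \left(-4\right)^{n}}{11} + \frac{26 \cdot 7^{n}}{11}.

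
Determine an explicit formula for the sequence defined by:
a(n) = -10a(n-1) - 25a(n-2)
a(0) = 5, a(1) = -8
Characteristic equation: x² + 10x + 25 = 0, which is (x - (-5))².
Repeated root r = -5.
General solution: a(n) = (A + Bn)·(-5)^n.
From a(0) = 5: A = 5.
From a(1) = -8: (A + B)·(-5) = -8 ⇒ B = - \frac{17}{5}.
So a(n) = \left(5 - \frac{17 n}{5}\right) \cdot (-5)^n.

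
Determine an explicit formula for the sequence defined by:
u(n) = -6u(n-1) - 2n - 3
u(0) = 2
First-order linear with linear forcing.
Homogeneous solution: u_h(n) = A·(-6)^n.
Try particular u_p(n) = pn + q. Substituting:
  pn + q = -6(p(n-1) + q) - 2n - 3.
Matching the n-coefficient: p = -6p - 2 ⇒ p = - \frac{2}{7}.
Matching constants: q = 6p - 6q - 3 ⇒ q = - \frac{33}{49}.
General: u(n) = A·(-6)^n - \frac{2 n}{7} - \frac{33}{49}.
Apply u(0) = 2: A - \frac{33}{49} = 2 ⇒ A = \frac{131}{49}.
So u(n) = \frac{131 \left(-6\right)^{n}}{49} - \frac{2 n}{7} - \frac{33}{49}.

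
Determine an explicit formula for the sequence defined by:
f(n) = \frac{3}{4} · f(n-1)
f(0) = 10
Pure geometric recurrence with ratio \frac{3}{4}.
By induction f(n) = f(0) · (\frac{3}{4})^n = 10 \left(\frac{3}{4}\right)^{n}.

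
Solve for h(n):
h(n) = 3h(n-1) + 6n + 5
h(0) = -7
First-order linear with linear forcing.
Homogeneous solution: h_h(n) = A·(3)^n.
Try particular h_p(n) = pn + q. Substituting:
  pn + q = 3(p(n-1) + q) + 6n + 5.
Matching the n-coefficient: p = 3p + 6 ⇒ p = -3.
Matching constants: q = -3p + 3q + 5 ⇒ q = -7.
General: h(n) = A·(3)^n - 3 n - 7.
Apply h(0) = -7: A - 7 = -7 ⇒ A = 0.
So h(n) = - 3 n - 7.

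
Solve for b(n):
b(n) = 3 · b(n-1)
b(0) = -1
Pure geometric recurrence with ratio 3.
By induction b(n) = b(0) · (3)^n = - 3^{n}.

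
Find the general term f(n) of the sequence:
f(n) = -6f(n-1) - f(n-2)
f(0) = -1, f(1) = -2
Characteristic equation: x² + 6x + 1 = 0.
Discriminant Δ = (-6)² + 4·(-1) = 32.
Roots r₁,₂ = (-6 ± √32)/2, so r₁ = -3 + 2 \sqrt{2}, r₂ = -3 - 2 \sqrt{2}.
General solution: f(n) = A·r₁^n + B·r₂^n.
From the initial conditions, A + B = -1 and r₁A + r₂B = -2.
Since r₁ - r₂ = √32: A = (-2 - (-1)r₂)/√32 = - \frac{5 \sqrt{2}}{8} - \frac{1}{2}, and B = -1 - A = - \frac{1}{2} + \frac{5 \sqrt{2}}{8}.
So f(n) = \left(- \frac{5 \sqrt{2}}{8} - \frac{1}{2}\right)\left(-3 + 2 \sqrt{2}\right)^n + \left(- \frac{1}{2} + \frac{5 \sqrt{2}}{8}\right)\left(-3 - 2 \sqrt{2}\right)^n.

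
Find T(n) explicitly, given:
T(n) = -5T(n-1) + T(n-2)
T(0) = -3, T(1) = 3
Characteristic equation: x² + 5x - 1 = 0.
Discriminant Δ = (-5)² + 4·(1) = 29.
Roots r₁,₂ = (-5 ± √29)/2, so r₁ = - \frac{5}{2} + \frac{\sqrt{29}}{2}, r₂ = - \frac{\sqrt{29}}{2} - \frac{5}{2}.
General solution: T(n) = A·r₁^n + B·r₂^n.
From the initial conditions, A + B = -3 and r₁A + r₂B = 3.
Since r₁ - r₂ = √29: A = (3 - (-3)r₂)/√29 = - \frac{3}{2} - \frac{9 \sqrt{29}}{58}, and B = -3 - A = - \frac{3}{2} + \frac{9 \sqrt{29}}{58}.
So T(n) = \left(- \frac{3}{2} - \frac{9 \sqrt{29}}{58}\right)\left(- \frac{5}{2} + \frac{\sqrt{29}}{2}\right)^n + \left(- \frac{3}{2} + \frac{9 \sqrt{29}}{58}\right)\left(- \frac{\sqrt{29}}{2} - \frac{5}{2}\right)^n.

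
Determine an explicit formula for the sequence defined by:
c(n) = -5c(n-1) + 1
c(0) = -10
First-order linear non-homogeneous.
Homogeneous solution: c_h(n) = A·(-5)^n.
Try constant particular solution c_p = K: K = -5K + 1 ⇒ K = \frac{1}{6}.
General: c(n) = A·(-5)^n + \frac{1}{6}.
Apply c(0) = -10: A + \frac{1}{6} = -10 ⇒ A = - \frac{61}{6}.
So c(n) = \frac{1}{6} - \frac{61 \left(-5\right)^{n}}{6}.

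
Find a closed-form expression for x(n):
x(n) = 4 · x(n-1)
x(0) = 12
Pure geometric recurrence with ratio 4.
By induction x(n) = x(0) · (4)^n = 12 \cdot 4^{n}.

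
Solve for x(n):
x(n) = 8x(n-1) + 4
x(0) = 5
First-order linear non-homogeneous.
Homogeneous solution: x_h(n) = A·(8)^n.
Try constant particular solution x_p = K: K = 8K + 4 ⇒ K = - \frac{4}{7}.
General: x(n) = A·(8)^n - \frac{4}{7}.
Apply x(0) = 5: A - \frac{4}{7} = 5 ⇒ A = \frac{39}{7}.
So x(n) = \frac{39 \cdot 8^{n}}{7} - \frac{4}{7}.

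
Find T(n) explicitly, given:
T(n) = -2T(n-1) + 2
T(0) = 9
First-order linear non-homogeneous.
Homogeneous solution: T_h(n) = A·(-2)^n.
Try constant particular solution T_p = K: K = -2K + 2 ⇒ K = \frac{2}{3}.
General: T(n) = A·(-2)^n + \frac{2}{3}.
Apply T(0) = 9: A + \frac{2}{3} = 9 ⇒ A = \frac{25}{3}.
So T(n) = \frac{25 \left(-2\right)^{n}}{3} + \frac{2}{3}.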